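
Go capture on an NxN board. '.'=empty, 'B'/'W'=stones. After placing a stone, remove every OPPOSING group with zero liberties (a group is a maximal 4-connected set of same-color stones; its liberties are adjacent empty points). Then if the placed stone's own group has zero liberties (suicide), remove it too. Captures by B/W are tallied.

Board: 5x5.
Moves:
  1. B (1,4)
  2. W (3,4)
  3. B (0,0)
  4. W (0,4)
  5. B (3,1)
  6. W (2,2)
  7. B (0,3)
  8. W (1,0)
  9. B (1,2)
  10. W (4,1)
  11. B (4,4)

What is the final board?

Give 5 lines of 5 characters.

Move 1: B@(1,4) -> caps B=0 W=0
Move 2: W@(3,4) -> caps B=0 W=0
Move 3: B@(0,0) -> caps B=0 W=0
Move 4: W@(0,4) -> caps B=0 W=0
Move 5: B@(3,1) -> caps B=0 W=0
Move 6: W@(2,2) -> caps B=0 W=0
Move 7: B@(0,3) -> caps B=1 W=0
Move 8: W@(1,0) -> caps B=1 W=0
Move 9: B@(1,2) -> caps B=1 W=0
Move 10: W@(4,1) -> caps B=1 W=0
Move 11: B@(4,4) -> caps B=1 W=0

Answer: B..B.
W.B.B
..W..
.B..W
.W..B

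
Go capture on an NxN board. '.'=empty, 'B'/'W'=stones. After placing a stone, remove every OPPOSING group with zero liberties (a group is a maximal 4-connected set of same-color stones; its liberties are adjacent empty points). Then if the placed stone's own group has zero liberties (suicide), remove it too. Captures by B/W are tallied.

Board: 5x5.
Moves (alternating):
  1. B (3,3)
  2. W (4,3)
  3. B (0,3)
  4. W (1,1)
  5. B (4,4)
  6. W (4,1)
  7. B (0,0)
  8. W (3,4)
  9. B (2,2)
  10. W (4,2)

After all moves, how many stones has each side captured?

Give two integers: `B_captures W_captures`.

Move 1: B@(3,3) -> caps B=0 W=0
Move 2: W@(4,3) -> caps B=0 W=0
Move 3: B@(0,3) -> caps B=0 W=0
Move 4: W@(1,1) -> caps B=0 W=0
Move 5: B@(4,4) -> caps B=0 W=0
Move 6: W@(4,1) -> caps B=0 W=0
Move 7: B@(0,0) -> caps B=0 W=0
Move 8: W@(3,4) -> caps B=0 W=1
Move 9: B@(2,2) -> caps B=0 W=1
Move 10: W@(4,2) -> caps B=0 W=1

Answer: 0 1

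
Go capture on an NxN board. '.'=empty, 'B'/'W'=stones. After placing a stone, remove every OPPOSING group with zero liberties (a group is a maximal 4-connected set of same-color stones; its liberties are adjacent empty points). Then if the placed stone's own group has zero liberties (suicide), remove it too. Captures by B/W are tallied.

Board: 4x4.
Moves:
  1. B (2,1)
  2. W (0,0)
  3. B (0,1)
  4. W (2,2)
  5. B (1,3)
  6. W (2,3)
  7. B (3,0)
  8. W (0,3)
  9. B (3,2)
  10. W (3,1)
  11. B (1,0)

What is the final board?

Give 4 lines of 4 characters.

Move 1: B@(2,1) -> caps B=0 W=0
Move 2: W@(0,0) -> caps B=0 W=0
Move 3: B@(0,1) -> caps B=0 W=0
Move 4: W@(2,2) -> caps B=0 W=0
Move 5: B@(1,3) -> caps B=0 W=0
Move 6: W@(2,3) -> caps B=0 W=0
Move 7: B@(3,0) -> caps B=0 W=0
Move 8: W@(0,3) -> caps B=0 W=0
Move 9: B@(3,2) -> caps B=0 W=0
Move 10: W@(3,1) -> caps B=0 W=0
Move 11: B@(1,0) -> caps B=1 W=0

Answer: .B.W
B..B
.BWW
B.B.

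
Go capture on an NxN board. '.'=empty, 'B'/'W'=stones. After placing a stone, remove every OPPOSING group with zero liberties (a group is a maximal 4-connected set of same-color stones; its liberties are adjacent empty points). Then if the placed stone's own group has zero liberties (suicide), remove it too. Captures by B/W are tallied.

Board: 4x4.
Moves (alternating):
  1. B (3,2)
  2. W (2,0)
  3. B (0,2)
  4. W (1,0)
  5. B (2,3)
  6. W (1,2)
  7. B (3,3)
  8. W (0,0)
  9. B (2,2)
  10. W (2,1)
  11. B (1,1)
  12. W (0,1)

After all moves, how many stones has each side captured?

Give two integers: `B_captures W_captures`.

Answer: 0 1

Derivation:
Move 1: B@(3,2) -> caps B=0 W=0
Move 2: W@(2,0) -> caps B=0 W=0
Move 3: B@(0,2) -> caps B=0 W=0
Move 4: W@(1,0) -> caps B=0 W=0
Move 5: B@(2,3) -> caps B=0 W=0
Move 6: W@(1,2) -> caps B=0 W=0
Move 7: B@(3,3) -> caps B=0 W=0
Move 8: W@(0,0) -> caps B=0 W=0
Move 9: B@(2,2) -> caps B=0 W=0
Move 10: W@(2,1) -> caps B=0 W=0
Move 11: B@(1,1) -> caps B=0 W=0
Move 12: W@(0,1) -> caps B=0 W=1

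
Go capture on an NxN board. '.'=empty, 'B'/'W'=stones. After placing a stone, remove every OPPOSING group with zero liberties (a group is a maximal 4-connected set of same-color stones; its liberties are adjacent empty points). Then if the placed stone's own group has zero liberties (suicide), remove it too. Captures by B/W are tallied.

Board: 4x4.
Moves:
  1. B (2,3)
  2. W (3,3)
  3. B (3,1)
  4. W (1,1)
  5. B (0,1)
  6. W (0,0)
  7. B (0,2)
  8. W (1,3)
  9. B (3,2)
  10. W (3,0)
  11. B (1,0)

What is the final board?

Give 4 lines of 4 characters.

Answer: .BB.
BW.W
...B
WBB.

Derivation:
Move 1: B@(2,3) -> caps B=0 W=0
Move 2: W@(3,3) -> caps B=0 W=0
Move 3: B@(3,1) -> caps B=0 W=0
Move 4: W@(1,1) -> caps B=0 W=0
Move 5: B@(0,1) -> caps B=0 W=0
Move 6: W@(0,0) -> caps B=0 W=0
Move 7: B@(0,2) -> caps B=0 W=0
Move 8: W@(1,3) -> caps B=0 W=0
Move 9: B@(3,2) -> caps B=1 W=0
Move 10: W@(3,0) -> caps B=1 W=0
Move 11: B@(1,0) -> caps B=2 W=0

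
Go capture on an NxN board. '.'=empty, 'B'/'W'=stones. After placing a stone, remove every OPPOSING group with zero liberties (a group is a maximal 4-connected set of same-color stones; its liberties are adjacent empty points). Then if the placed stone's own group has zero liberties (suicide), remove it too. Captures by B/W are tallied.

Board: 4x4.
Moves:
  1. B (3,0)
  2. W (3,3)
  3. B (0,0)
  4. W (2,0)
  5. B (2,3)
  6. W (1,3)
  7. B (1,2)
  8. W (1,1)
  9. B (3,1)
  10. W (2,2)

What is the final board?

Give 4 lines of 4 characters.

Answer: B...
.WBW
W.W.
BB.W

Derivation:
Move 1: B@(3,0) -> caps B=0 W=0
Move 2: W@(3,3) -> caps B=0 W=0
Move 3: B@(0,0) -> caps B=0 W=0
Move 4: W@(2,0) -> caps B=0 W=0
Move 5: B@(2,3) -> caps B=0 W=0
Move 6: W@(1,3) -> caps B=0 W=0
Move 7: B@(1,2) -> caps B=0 W=0
Move 8: W@(1,1) -> caps B=0 W=0
Move 9: B@(3,1) -> caps B=0 W=0
Move 10: W@(2,2) -> caps B=0 W=1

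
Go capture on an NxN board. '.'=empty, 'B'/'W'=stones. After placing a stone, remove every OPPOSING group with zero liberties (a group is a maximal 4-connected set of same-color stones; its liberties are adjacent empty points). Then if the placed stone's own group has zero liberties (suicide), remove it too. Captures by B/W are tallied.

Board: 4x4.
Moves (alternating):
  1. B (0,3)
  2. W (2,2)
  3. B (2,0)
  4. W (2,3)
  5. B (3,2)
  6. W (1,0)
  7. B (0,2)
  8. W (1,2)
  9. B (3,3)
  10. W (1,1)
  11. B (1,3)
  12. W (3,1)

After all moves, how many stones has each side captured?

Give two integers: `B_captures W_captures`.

Move 1: B@(0,3) -> caps B=0 W=0
Move 2: W@(2,2) -> caps B=0 W=0
Move 3: B@(2,0) -> caps B=0 W=0
Move 4: W@(2,3) -> caps B=0 W=0
Move 5: B@(3,2) -> caps B=0 W=0
Move 6: W@(1,0) -> caps B=0 W=0
Move 7: B@(0,2) -> caps B=0 W=0
Move 8: W@(1,2) -> caps B=0 W=0
Move 9: B@(3,3) -> caps B=0 W=0
Move 10: W@(1,1) -> caps B=0 W=0
Move 11: B@(1,3) -> caps B=0 W=0
Move 12: W@(3,1) -> caps B=0 W=2

Answer: 0 2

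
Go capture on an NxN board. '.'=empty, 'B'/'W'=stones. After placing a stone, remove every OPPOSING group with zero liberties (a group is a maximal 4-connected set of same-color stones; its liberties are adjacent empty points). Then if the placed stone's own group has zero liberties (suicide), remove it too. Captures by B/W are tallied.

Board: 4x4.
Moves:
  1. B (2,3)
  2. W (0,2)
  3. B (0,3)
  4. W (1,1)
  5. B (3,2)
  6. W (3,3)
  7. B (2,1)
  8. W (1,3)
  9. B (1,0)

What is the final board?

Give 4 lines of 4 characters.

Answer: ..W.
BW.W
.B.B
..B.

Derivation:
Move 1: B@(2,3) -> caps B=0 W=0
Move 2: W@(0,2) -> caps B=0 W=0
Move 3: B@(0,3) -> caps B=0 W=0
Move 4: W@(1,1) -> caps B=0 W=0
Move 5: B@(3,2) -> caps B=0 W=0
Move 6: W@(3,3) -> caps B=0 W=0
Move 7: B@(2,1) -> caps B=0 W=0
Move 8: W@(1,3) -> caps B=0 W=1
Move 9: B@(1,0) -> caps B=0 W=1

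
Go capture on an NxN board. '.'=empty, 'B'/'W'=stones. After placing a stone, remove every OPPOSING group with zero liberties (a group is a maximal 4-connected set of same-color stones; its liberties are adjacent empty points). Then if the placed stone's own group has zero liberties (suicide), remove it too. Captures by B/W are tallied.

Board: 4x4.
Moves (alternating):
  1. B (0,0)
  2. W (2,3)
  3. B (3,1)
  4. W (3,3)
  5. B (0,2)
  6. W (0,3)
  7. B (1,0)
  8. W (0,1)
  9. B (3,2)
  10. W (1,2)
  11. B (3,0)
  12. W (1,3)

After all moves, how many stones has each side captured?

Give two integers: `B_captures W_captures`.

Answer: 0 1

Derivation:
Move 1: B@(0,0) -> caps B=0 W=0
Move 2: W@(2,3) -> caps B=0 W=0
Move 3: B@(3,1) -> caps B=0 W=0
Move 4: W@(3,3) -> caps B=0 W=0
Move 5: B@(0,2) -> caps B=0 W=0
Move 6: W@(0,3) -> caps B=0 W=0
Move 7: B@(1,0) -> caps B=0 W=0
Move 8: W@(0,1) -> caps B=0 W=0
Move 9: B@(3,2) -> caps B=0 W=0
Move 10: W@(1,2) -> caps B=0 W=1
Move 11: B@(3,0) -> caps B=0 W=1
Move 12: W@(1,3) -> caps B=0 W=1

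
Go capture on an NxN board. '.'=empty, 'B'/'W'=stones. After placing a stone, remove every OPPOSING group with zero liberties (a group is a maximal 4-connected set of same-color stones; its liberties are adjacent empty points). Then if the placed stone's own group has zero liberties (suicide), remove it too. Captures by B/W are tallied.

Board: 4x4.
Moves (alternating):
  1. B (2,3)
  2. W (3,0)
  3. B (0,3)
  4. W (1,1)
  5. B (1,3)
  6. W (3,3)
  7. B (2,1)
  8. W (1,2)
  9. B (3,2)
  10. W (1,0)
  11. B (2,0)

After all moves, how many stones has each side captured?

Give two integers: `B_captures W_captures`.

Move 1: B@(2,3) -> caps B=0 W=0
Move 2: W@(3,0) -> caps B=0 W=0
Move 3: B@(0,3) -> caps B=0 W=0
Move 4: W@(1,1) -> caps B=0 W=0
Move 5: B@(1,3) -> caps B=0 W=0
Move 6: W@(3,3) -> caps B=0 W=0
Move 7: B@(2,1) -> caps B=0 W=0
Move 8: W@(1,2) -> caps B=0 W=0
Move 9: B@(3,2) -> caps B=1 W=0
Move 10: W@(1,0) -> caps B=1 W=0
Move 11: B@(2,0) -> caps B=1 W=0

Answer: 1 0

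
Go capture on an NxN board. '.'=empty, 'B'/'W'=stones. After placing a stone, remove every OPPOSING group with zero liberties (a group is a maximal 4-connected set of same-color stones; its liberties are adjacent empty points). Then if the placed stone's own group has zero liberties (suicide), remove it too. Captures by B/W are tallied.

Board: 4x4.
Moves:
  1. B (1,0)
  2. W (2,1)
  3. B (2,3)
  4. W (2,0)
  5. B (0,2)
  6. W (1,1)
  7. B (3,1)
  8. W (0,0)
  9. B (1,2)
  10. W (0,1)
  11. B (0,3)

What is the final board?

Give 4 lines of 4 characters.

Answer: WWBB
.WB.
WW.B
.B..

Derivation:
Move 1: B@(1,0) -> caps B=0 W=0
Move 2: W@(2,1) -> caps B=0 W=0
Move 3: B@(2,3) -> caps B=0 W=0
Move 4: W@(2,0) -> caps B=0 W=0
Move 5: B@(0,2) -> caps B=0 W=0
Move 6: W@(1,1) -> caps B=0 W=0
Move 7: B@(3,1) -> caps B=0 W=0
Move 8: W@(0,0) -> caps B=0 W=1
Move 9: B@(1,2) -> caps B=0 W=1
Move 10: W@(0,1) -> caps B=0 W=1
Move 11: B@(0,3) -> caps B=0 W=1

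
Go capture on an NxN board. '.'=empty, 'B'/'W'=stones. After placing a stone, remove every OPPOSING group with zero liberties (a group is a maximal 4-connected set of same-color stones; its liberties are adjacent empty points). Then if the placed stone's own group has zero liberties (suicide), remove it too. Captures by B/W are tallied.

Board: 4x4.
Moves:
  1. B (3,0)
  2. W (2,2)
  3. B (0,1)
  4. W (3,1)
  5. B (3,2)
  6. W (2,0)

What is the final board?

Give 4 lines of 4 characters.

Move 1: B@(3,0) -> caps B=0 W=0
Move 2: W@(2,2) -> caps B=0 W=0
Move 3: B@(0,1) -> caps B=0 W=0
Move 4: W@(3,1) -> caps B=0 W=0
Move 5: B@(3,2) -> caps B=0 W=0
Move 6: W@(2,0) -> caps B=0 W=1

Answer: .B..
....
W.W.
.WB.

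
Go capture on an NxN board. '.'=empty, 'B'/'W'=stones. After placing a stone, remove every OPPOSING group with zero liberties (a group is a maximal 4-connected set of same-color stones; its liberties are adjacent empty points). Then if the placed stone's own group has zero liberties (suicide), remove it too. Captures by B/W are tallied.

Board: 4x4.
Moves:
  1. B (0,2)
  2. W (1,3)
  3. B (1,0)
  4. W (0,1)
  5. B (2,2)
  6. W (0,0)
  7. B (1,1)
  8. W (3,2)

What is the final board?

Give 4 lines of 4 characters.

Answer: ..B.
BB.W
..B.
..W.

Derivation:
Move 1: B@(0,2) -> caps B=0 W=0
Move 2: W@(1,3) -> caps B=0 W=0
Move 3: B@(1,0) -> caps B=0 W=0
Move 4: W@(0,1) -> caps B=0 W=0
Move 5: B@(2,2) -> caps B=0 W=0
Move 6: W@(0,0) -> caps B=0 W=0
Move 7: B@(1,1) -> caps B=2 W=0
Move 8: W@(3,2) -> caps B=2 W=0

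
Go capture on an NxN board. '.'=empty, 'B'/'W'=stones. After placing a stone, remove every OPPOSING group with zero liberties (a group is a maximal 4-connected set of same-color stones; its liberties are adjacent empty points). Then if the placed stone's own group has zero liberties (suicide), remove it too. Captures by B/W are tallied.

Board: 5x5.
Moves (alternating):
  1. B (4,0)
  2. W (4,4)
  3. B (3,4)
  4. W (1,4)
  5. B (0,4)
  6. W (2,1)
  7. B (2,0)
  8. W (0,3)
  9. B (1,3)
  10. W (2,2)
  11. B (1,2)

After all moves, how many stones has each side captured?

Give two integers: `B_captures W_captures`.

Answer: 0 1

Derivation:
Move 1: B@(4,0) -> caps B=0 W=0
Move 2: W@(4,4) -> caps B=0 W=0
Move 3: B@(3,4) -> caps B=0 W=0
Move 4: W@(1,4) -> caps B=0 W=0
Move 5: B@(0,4) -> caps B=0 W=0
Move 6: W@(2,1) -> caps B=0 W=0
Move 7: B@(2,0) -> caps B=0 W=0
Move 8: W@(0,3) -> caps B=0 W=1
Move 9: B@(1,3) -> caps B=0 W=1
Move 10: W@(2,2) -> caps B=0 W=1
Move 11: B@(1,2) -> caps B=0 W=1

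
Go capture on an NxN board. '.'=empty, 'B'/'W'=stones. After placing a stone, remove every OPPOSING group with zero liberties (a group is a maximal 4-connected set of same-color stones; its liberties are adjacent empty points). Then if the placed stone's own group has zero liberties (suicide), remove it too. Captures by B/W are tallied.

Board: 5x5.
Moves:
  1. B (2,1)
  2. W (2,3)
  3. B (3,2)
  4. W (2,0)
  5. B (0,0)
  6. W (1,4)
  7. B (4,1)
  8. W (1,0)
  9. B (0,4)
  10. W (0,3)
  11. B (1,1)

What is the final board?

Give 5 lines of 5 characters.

Answer: B..W.
WB..W
WB.W.
..B..
.B...

Derivation:
Move 1: B@(2,1) -> caps B=0 W=0
Move 2: W@(2,3) -> caps B=0 W=0
Move 3: B@(3,2) -> caps B=0 W=0
Move 4: W@(2,0) -> caps B=0 W=0
Move 5: B@(0,0) -> caps B=0 W=0
Move 6: W@(1,4) -> caps B=0 W=0
Move 7: B@(4,1) -> caps B=0 W=0
Move 8: W@(1,0) -> caps B=0 W=0
Move 9: B@(0,4) -> caps B=0 W=0
Move 10: W@(0,3) -> caps B=0 W=1
Move 11: B@(1,1) -> caps B=0 W=1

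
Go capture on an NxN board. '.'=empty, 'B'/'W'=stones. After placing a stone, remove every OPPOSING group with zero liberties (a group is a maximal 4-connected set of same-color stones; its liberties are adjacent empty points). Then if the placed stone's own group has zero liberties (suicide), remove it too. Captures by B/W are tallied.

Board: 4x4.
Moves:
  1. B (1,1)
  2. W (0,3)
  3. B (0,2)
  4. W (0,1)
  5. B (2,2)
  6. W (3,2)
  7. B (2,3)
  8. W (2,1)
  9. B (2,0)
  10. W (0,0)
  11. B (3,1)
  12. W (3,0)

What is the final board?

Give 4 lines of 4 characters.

Move 1: B@(1,1) -> caps B=0 W=0
Move 2: W@(0,3) -> caps B=0 W=0
Move 3: B@(0,2) -> caps B=0 W=0
Move 4: W@(0,1) -> caps B=0 W=0
Move 5: B@(2,2) -> caps B=0 W=0
Move 6: W@(3,2) -> caps B=0 W=0
Move 7: B@(2,3) -> caps B=0 W=0
Move 8: W@(2,1) -> caps B=0 W=0
Move 9: B@(2,0) -> caps B=0 W=0
Move 10: W@(0,0) -> caps B=0 W=0
Move 11: B@(3,1) -> caps B=1 W=0
Move 12: W@(3,0) -> caps B=1 W=0

Answer: WWBW
.B..
B.BB
.BW.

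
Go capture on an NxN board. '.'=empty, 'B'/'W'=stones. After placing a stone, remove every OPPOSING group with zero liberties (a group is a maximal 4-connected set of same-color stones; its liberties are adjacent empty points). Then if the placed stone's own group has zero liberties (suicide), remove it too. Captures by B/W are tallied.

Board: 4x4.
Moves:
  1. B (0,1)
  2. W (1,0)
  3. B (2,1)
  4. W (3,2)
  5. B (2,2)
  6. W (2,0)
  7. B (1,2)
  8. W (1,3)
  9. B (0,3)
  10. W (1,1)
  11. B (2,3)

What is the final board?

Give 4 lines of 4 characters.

Move 1: B@(0,1) -> caps B=0 W=0
Move 2: W@(1,0) -> caps B=0 W=0
Move 3: B@(2,1) -> caps B=0 W=0
Move 4: W@(3,2) -> caps B=0 W=0
Move 5: B@(2,2) -> caps B=0 W=0
Move 6: W@(2,0) -> caps B=0 W=0
Move 7: B@(1,2) -> caps B=0 W=0
Move 8: W@(1,3) -> caps B=0 W=0
Move 9: B@(0,3) -> caps B=0 W=0
Move 10: W@(1,1) -> caps B=0 W=0
Move 11: B@(2,3) -> caps B=1 W=0

Answer: .B.B
WWB.
WBBB
..W.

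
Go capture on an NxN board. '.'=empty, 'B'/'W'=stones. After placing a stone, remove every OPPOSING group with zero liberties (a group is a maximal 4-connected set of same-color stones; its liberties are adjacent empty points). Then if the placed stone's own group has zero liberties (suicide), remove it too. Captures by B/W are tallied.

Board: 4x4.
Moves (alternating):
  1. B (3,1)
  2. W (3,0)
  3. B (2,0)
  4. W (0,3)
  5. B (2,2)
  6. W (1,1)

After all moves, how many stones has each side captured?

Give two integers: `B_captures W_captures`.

Move 1: B@(3,1) -> caps B=0 W=0
Move 2: W@(3,0) -> caps B=0 W=0
Move 3: B@(2,0) -> caps B=1 W=0
Move 4: W@(0,3) -> caps B=1 W=0
Move 5: B@(2,2) -> caps B=1 W=0
Move 6: W@(1,1) -> caps B=1 W=0

Answer: 1 0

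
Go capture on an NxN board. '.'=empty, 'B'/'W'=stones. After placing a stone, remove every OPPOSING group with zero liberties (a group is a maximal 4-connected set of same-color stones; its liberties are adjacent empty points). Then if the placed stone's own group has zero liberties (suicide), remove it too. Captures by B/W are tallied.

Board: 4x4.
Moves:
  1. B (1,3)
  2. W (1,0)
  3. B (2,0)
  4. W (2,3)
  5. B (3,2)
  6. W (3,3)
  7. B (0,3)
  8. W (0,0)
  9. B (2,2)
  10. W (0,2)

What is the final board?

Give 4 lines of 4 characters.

Answer: W.WB
W..B
B.B.
..B.

Derivation:
Move 1: B@(1,3) -> caps B=0 W=0
Move 2: W@(1,0) -> caps B=0 W=0
Move 3: B@(2,0) -> caps B=0 W=0
Move 4: W@(2,3) -> caps B=0 W=0
Move 5: B@(3,2) -> caps B=0 W=0
Move 6: W@(3,3) -> caps B=0 W=0
Move 7: B@(0,3) -> caps B=0 W=0
Move 8: W@(0,0) -> caps B=0 W=0
Move 9: B@(2,2) -> caps B=2 W=0
Move 10: W@(0,2) -> caps B=2 W=0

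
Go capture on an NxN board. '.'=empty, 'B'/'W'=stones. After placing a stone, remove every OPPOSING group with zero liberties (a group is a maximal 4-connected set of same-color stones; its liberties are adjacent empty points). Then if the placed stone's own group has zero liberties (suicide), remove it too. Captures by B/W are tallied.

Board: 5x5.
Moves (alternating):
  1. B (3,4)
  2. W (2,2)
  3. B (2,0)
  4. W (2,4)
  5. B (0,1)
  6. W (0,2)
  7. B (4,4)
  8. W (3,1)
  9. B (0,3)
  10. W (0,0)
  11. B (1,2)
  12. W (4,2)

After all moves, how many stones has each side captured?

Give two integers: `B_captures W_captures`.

Answer: 1 0

Derivation:
Move 1: B@(3,4) -> caps B=0 W=0
Move 2: W@(2,2) -> caps B=0 W=0
Move 3: B@(2,0) -> caps B=0 W=0
Move 4: W@(2,4) -> caps B=0 W=0
Move 5: B@(0,1) -> caps B=0 W=0
Move 6: W@(0,2) -> caps B=0 W=0
Move 7: B@(4,4) -> caps B=0 W=0
Move 8: W@(3,1) -> caps B=0 W=0
Move 9: B@(0,3) -> caps B=0 W=0
Move 10: W@(0,0) -> caps B=0 W=0
Move 11: B@(1,2) -> caps B=1 W=0
Move 12: W@(4,2) -> caps B=1 W=0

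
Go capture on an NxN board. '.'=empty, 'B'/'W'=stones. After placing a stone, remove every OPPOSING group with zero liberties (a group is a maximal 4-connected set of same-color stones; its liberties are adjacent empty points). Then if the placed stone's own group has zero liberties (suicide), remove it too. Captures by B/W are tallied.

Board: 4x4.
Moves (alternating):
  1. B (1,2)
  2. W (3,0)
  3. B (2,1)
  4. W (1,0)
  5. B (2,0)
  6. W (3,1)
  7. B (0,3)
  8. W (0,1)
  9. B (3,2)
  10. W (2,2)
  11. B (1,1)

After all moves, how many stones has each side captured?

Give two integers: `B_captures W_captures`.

Move 1: B@(1,2) -> caps B=0 W=0
Move 2: W@(3,0) -> caps B=0 W=0
Move 3: B@(2,1) -> caps B=0 W=0
Move 4: W@(1,0) -> caps B=0 W=0
Move 5: B@(2,0) -> caps B=0 W=0
Move 6: W@(3,1) -> caps B=0 W=0
Move 7: B@(0,3) -> caps B=0 W=0
Move 8: W@(0,1) -> caps B=0 W=0
Move 9: B@(3,2) -> caps B=2 W=0
Move 10: W@(2,2) -> caps B=2 W=0
Move 11: B@(1,1) -> caps B=2 W=0

Answer: 2 0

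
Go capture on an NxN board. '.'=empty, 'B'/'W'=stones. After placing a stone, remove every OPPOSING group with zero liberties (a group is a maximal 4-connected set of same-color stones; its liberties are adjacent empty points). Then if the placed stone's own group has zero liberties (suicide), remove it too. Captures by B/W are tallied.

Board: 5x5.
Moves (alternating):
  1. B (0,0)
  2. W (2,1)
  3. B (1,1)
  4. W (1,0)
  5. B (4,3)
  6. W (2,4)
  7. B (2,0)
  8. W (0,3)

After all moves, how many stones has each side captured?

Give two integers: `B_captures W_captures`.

Answer: 1 0

Derivation:
Move 1: B@(0,0) -> caps B=0 W=0
Move 2: W@(2,1) -> caps B=0 W=0
Move 3: B@(1,1) -> caps B=0 W=0
Move 4: W@(1,0) -> caps B=0 W=0
Move 5: B@(4,3) -> caps B=0 W=0
Move 6: W@(2,4) -> caps B=0 W=0
Move 7: B@(2,0) -> caps B=1 W=0
Move 8: W@(0,3) -> caps B=1 W=0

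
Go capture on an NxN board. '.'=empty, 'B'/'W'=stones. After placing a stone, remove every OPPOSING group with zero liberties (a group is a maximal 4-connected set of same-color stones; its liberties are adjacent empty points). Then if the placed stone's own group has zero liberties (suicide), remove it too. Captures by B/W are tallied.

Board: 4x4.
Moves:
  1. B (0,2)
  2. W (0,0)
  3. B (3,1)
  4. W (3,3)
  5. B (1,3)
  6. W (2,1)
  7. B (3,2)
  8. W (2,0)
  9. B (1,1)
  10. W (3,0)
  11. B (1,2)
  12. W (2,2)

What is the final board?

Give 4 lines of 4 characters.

Move 1: B@(0,2) -> caps B=0 W=0
Move 2: W@(0,0) -> caps B=0 W=0
Move 3: B@(3,1) -> caps B=0 W=0
Move 4: W@(3,3) -> caps B=0 W=0
Move 5: B@(1,3) -> caps B=0 W=0
Move 6: W@(2,1) -> caps B=0 W=0
Move 7: B@(3,2) -> caps B=0 W=0
Move 8: W@(2,0) -> caps B=0 W=0
Move 9: B@(1,1) -> caps B=0 W=0
Move 10: W@(3,0) -> caps B=0 W=0
Move 11: B@(1,2) -> caps B=0 W=0
Move 12: W@(2,2) -> caps B=0 W=2

Answer: W.B.
.BBB
WWW.
W..W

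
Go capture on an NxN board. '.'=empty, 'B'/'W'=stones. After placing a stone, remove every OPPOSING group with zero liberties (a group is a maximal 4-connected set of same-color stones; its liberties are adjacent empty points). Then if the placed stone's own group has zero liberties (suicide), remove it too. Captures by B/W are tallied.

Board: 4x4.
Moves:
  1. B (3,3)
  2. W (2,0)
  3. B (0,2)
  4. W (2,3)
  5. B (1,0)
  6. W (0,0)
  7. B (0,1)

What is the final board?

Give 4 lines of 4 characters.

Answer: .BB.
B...
W..W
...B

Derivation:
Move 1: B@(3,3) -> caps B=0 W=0
Move 2: W@(2,0) -> caps B=0 W=0
Move 3: B@(0,2) -> caps B=0 W=0
Move 4: W@(2,3) -> caps B=0 W=0
Move 5: B@(1,0) -> caps B=0 W=0
Move 6: W@(0,0) -> caps B=0 W=0
Move 7: B@(0,1) -> caps B=1 W=0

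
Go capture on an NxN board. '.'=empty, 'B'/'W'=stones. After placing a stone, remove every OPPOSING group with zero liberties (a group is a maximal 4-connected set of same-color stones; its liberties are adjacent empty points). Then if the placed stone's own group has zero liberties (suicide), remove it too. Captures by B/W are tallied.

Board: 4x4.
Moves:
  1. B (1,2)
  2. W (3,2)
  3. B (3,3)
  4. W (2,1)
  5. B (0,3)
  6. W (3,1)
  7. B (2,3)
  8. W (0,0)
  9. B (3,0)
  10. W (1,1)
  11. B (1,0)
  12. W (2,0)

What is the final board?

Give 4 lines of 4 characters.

Answer: W..B
.WB.
WW.B
.WWB

Derivation:
Move 1: B@(1,2) -> caps B=0 W=0
Move 2: W@(3,2) -> caps B=0 W=0
Move 3: B@(3,3) -> caps B=0 W=0
Move 4: W@(2,1) -> caps B=0 W=0
Move 5: B@(0,3) -> caps B=0 W=0
Move 6: W@(3,1) -> caps B=0 W=0
Move 7: B@(2,3) -> caps B=0 W=0
Move 8: W@(0,0) -> caps B=0 W=0
Move 9: B@(3,0) -> caps B=0 W=0
Move 10: W@(1,1) -> caps B=0 W=0
Move 11: B@(1,0) -> caps B=0 W=0
Move 12: W@(2,0) -> caps B=0 W=2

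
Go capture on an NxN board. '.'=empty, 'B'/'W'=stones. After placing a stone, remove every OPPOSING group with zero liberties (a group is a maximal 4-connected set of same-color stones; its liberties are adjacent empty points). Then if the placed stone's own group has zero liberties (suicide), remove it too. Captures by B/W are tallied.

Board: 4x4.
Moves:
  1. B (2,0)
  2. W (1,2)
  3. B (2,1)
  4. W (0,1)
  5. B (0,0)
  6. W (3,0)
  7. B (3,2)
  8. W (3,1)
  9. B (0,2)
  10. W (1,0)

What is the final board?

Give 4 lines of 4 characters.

Answer: .WB.
W.W.
BB..
..B.

Derivation:
Move 1: B@(2,0) -> caps B=0 W=0
Move 2: W@(1,2) -> caps B=0 W=0
Move 3: B@(2,1) -> caps B=0 W=0
Move 4: W@(0,1) -> caps B=0 W=0
Move 5: B@(0,0) -> caps B=0 W=0
Move 6: W@(3,0) -> caps B=0 W=0
Move 7: B@(3,2) -> caps B=0 W=0
Move 8: W@(3,1) -> caps B=0 W=0
Move 9: B@(0,2) -> caps B=0 W=0
Move 10: W@(1,0) -> caps B=0 W=1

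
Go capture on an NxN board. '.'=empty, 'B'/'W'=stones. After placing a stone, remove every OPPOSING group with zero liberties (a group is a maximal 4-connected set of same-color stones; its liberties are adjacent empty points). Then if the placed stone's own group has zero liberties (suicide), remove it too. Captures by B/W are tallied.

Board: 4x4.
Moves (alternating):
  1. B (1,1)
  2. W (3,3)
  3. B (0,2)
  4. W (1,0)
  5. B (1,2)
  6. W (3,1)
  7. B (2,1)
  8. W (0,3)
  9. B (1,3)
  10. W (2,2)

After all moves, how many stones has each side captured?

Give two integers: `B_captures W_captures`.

Move 1: B@(1,1) -> caps B=0 W=0
Move 2: W@(3,3) -> caps B=0 W=0
Move 3: B@(0,2) -> caps B=0 W=0
Move 4: W@(1,0) -> caps B=0 W=0
Move 5: B@(1,2) -> caps B=0 W=0
Move 6: W@(3,1) -> caps B=0 W=0
Move 7: B@(2,1) -> caps B=0 W=0
Move 8: W@(0,3) -> caps B=0 W=0
Move 9: B@(1,3) -> caps B=1 W=0
Move 10: W@(2,2) -> caps B=1 W=0

Answer: 1 0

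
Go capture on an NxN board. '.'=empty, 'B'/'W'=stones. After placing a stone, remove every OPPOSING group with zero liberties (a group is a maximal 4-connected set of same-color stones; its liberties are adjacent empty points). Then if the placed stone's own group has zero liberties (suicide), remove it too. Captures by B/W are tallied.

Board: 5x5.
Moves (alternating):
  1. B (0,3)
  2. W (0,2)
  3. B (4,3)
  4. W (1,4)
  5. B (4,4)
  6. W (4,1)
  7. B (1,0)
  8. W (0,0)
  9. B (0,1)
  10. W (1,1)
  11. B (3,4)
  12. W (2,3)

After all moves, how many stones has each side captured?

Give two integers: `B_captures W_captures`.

Move 1: B@(0,3) -> caps B=0 W=0
Move 2: W@(0,2) -> caps B=0 W=0
Move 3: B@(4,3) -> caps B=0 W=0
Move 4: W@(1,4) -> caps B=0 W=0
Move 5: B@(4,4) -> caps B=0 W=0
Move 6: W@(4,1) -> caps B=0 W=0
Move 7: B@(1,0) -> caps B=0 W=0
Move 8: W@(0,0) -> caps B=0 W=0
Move 9: B@(0,1) -> caps B=1 W=0
Move 10: W@(1,1) -> caps B=1 W=0
Move 11: B@(3,4) -> caps B=1 W=0
Move 12: W@(2,3) -> caps B=1 W=0

Answer: 1 0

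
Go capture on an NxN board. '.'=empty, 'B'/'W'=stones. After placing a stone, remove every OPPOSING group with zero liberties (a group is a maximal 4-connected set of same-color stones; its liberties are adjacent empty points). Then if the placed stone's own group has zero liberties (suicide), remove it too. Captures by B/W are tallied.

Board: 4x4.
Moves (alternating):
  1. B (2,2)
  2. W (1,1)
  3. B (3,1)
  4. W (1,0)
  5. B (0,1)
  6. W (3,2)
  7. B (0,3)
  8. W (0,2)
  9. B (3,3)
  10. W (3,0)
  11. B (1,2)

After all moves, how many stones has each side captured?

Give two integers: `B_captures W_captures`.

Move 1: B@(2,2) -> caps B=0 W=0
Move 2: W@(1,1) -> caps B=0 W=0
Move 3: B@(3,1) -> caps B=0 W=0
Move 4: W@(1,0) -> caps B=0 W=0
Move 5: B@(0,1) -> caps B=0 W=0
Move 6: W@(3,2) -> caps B=0 W=0
Move 7: B@(0,3) -> caps B=0 W=0
Move 8: W@(0,2) -> caps B=0 W=0
Move 9: B@(3,3) -> caps B=1 W=0
Move 10: W@(3,0) -> caps B=1 W=0
Move 11: B@(1,2) -> caps B=2 W=0

Answer: 2 0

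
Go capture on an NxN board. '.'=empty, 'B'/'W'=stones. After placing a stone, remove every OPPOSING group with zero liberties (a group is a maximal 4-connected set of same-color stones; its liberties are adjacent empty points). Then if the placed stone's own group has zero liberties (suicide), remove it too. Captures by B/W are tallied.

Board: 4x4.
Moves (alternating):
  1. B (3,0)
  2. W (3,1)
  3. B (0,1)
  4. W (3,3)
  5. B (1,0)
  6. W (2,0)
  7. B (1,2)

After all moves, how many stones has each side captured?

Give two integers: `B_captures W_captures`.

Move 1: B@(3,0) -> caps B=0 W=0
Move 2: W@(3,1) -> caps B=0 W=0
Move 3: B@(0,1) -> caps B=0 W=0
Move 4: W@(3,3) -> caps B=0 W=0
Move 5: B@(1,0) -> caps B=0 W=0
Move 6: W@(2,0) -> caps B=0 W=1
Move 7: B@(1,2) -> caps B=0 W=1

Answer: 0 1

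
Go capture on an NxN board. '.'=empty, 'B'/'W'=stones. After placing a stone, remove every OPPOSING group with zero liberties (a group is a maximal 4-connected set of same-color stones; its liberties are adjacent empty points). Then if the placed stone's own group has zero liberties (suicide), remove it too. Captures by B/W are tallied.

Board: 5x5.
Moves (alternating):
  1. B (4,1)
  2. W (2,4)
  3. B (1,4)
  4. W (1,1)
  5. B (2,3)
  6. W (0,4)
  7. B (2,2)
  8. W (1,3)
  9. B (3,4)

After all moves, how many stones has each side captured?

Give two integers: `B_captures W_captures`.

Move 1: B@(4,1) -> caps B=0 W=0
Move 2: W@(2,4) -> caps B=0 W=0
Move 3: B@(1,4) -> caps B=0 W=0
Move 4: W@(1,1) -> caps B=0 W=0
Move 5: B@(2,3) -> caps B=0 W=0
Move 6: W@(0,4) -> caps B=0 W=0
Move 7: B@(2,2) -> caps B=0 W=0
Move 8: W@(1,3) -> caps B=0 W=1
Move 9: B@(3,4) -> caps B=0 W=1

Answer: 0 1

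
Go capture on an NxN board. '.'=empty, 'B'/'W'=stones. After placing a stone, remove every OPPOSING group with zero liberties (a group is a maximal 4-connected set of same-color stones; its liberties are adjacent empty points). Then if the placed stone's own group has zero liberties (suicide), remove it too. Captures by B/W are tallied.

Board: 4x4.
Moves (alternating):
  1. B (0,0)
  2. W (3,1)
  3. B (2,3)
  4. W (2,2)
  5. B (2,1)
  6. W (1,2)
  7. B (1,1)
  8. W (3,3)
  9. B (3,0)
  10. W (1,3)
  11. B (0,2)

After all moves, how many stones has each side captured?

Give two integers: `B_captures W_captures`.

Answer: 0 1

Derivation:
Move 1: B@(0,0) -> caps B=0 W=0
Move 2: W@(3,1) -> caps B=0 W=0
Move 3: B@(2,3) -> caps B=0 W=0
Move 4: W@(2,2) -> caps B=0 W=0
Move 5: B@(2,1) -> caps B=0 W=0
Move 6: W@(1,2) -> caps B=0 W=0
Move 7: B@(1,1) -> caps B=0 W=0
Move 8: W@(3,3) -> caps B=0 W=0
Move 9: B@(3,0) -> caps B=0 W=0
Move 10: W@(1,3) -> caps B=0 W=1
Move 11: B@(0,2) -> caps B=0 W=1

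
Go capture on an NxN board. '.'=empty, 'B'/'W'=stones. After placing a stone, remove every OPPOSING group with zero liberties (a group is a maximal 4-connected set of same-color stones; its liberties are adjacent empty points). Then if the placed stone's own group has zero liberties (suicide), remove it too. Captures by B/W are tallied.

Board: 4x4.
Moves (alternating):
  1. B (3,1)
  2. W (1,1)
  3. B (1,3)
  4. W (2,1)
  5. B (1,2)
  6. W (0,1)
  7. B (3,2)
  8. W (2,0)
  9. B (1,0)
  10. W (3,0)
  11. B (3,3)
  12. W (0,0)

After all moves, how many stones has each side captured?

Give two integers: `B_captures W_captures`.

Answer: 0 1

Derivation:
Move 1: B@(3,1) -> caps B=0 W=0
Move 2: W@(1,1) -> caps B=0 W=0
Move 3: B@(1,3) -> caps B=0 W=0
Move 4: W@(2,1) -> caps B=0 W=0
Move 5: B@(1,2) -> caps B=0 W=0
Move 6: W@(0,1) -> caps B=0 W=0
Move 7: B@(3,2) -> caps B=0 W=0
Move 8: W@(2,0) -> caps B=0 W=0
Move 9: B@(1,0) -> caps B=0 W=0
Move 10: W@(3,0) -> caps B=0 W=0
Move 11: B@(3,3) -> caps B=0 W=0
Move 12: W@(0,0) -> caps B=0 W=1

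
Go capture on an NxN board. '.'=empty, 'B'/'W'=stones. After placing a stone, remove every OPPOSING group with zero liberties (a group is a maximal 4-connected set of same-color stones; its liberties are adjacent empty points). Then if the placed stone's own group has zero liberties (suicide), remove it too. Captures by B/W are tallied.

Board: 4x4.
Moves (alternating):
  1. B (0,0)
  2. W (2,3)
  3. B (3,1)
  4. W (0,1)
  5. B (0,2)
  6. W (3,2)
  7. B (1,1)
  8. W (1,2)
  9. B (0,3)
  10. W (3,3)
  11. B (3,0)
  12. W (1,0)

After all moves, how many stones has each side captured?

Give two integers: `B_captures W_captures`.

Move 1: B@(0,0) -> caps B=0 W=0
Move 2: W@(2,3) -> caps B=0 W=0
Move 3: B@(3,1) -> caps B=0 W=0
Move 4: W@(0,1) -> caps B=0 W=0
Move 5: B@(0,2) -> caps B=0 W=0
Move 6: W@(3,2) -> caps B=0 W=0
Move 7: B@(1,1) -> caps B=1 W=0
Move 8: W@(1,2) -> caps B=1 W=0
Move 9: B@(0,3) -> caps B=1 W=0
Move 10: W@(3,3) -> caps B=1 W=0
Move 11: B@(3,0) -> caps B=1 W=0
Move 12: W@(1,0) -> caps B=1 W=0

Answer: 1 0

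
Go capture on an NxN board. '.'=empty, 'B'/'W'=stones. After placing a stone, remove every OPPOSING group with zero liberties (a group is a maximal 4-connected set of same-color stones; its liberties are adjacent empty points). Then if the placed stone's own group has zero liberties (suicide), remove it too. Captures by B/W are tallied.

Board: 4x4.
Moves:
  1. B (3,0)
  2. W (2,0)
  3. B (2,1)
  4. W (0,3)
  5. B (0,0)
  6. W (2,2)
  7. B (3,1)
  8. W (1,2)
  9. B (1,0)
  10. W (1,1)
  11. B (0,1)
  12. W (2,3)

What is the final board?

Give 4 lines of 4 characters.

Move 1: B@(3,0) -> caps B=0 W=0
Move 2: W@(2,0) -> caps B=0 W=0
Move 3: B@(2,1) -> caps B=0 W=0
Move 4: W@(0,3) -> caps B=0 W=0
Move 5: B@(0,0) -> caps B=0 W=0
Move 6: W@(2,2) -> caps B=0 W=0
Move 7: B@(3,1) -> caps B=0 W=0
Move 8: W@(1,2) -> caps B=0 W=0
Move 9: B@(1,0) -> caps B=1 W=0
Move 10: W@(1,1) -> caps B=1 W=0
Move 11: B@(0,1) -> caps B=1 W=0
Move 12: W@(2,3) -> caps B=1 W=0

Answer: BB.W
BWW.
.BWW
BB..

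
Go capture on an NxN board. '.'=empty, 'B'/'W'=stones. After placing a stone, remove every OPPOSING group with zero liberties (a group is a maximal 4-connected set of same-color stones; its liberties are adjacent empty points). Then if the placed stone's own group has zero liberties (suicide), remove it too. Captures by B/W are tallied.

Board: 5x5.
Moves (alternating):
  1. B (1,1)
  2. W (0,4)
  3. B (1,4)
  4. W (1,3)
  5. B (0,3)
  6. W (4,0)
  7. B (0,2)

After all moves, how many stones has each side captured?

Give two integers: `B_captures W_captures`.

Answer: 1 0

Derivation:
Move 1: B@(1,1) -> caps B=0 W=0
Move 2: W@(0,4) -> caps B=0 W=0
Move 3: B@(1,4) -> caps B=0 W=0
Move 4: W@(1,3) -> caps B=0 W=0
Move 5: B@(0,3) -> caps B=1 W=0
Move 6: W@(4,0) -> caps B=1 W=0
Move 7: B@(0,2) -> caps B=1 W=0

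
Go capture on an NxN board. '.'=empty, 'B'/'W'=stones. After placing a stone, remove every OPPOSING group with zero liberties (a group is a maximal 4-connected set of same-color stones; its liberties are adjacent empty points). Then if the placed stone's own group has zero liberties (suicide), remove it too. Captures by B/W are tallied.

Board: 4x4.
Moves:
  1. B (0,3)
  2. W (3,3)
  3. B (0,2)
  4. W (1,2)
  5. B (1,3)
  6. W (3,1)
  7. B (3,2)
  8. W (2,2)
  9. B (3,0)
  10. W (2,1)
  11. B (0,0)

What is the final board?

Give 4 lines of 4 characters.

Move 1: B@(0,3) -> caps B=0 W=0
Move 2: W@(3,3) -> caps B=0 W=0
Move 3: B@(0,2) -> caps B=0 W=0
Move 4: W@(1,2) -> caps B=0 W=0
Move 5: B@(1,3) -> caps B=0 W=0
Move 6: W@(3,1) -> caps B=0 W=0
Move 7: B@(3,2) -> caps B=0 W=0
Move 8: W@(2,2) -> caps B=0 W=1
Move 9: B@(3,0) -> caps B=0 W=1
Move 10: W@(2,1) -> caps B=0 W=1
Move 11: B@(0,0) -> caps B=0 W=1

Answer: B.BB
..WB
.WW.
BW.W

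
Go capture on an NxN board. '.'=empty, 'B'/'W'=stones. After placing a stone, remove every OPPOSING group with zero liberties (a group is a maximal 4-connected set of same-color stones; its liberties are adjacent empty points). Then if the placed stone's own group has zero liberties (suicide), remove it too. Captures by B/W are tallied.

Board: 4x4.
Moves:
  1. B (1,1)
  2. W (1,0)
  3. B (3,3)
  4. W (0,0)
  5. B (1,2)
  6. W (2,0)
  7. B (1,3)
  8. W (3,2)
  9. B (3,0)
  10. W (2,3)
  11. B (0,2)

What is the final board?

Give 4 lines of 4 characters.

Answer: W.B.
WBBB
W..W
B.W.

Derivation:
Move 1: B@(1,1) -> caps B=0 W=0
Move 2: W@(1,0) -> caps B=0 W=0
Move 3: B@(3,3) -> caps B=0 W=0
Move 4: W@(0,0) -> caps B=0 W=0
Move 5: B@(1,2) -> caps B=0 W=0
Move 6: W@(2,0) -> caps B=0 W=0
Move 7: B@(1,3) -> caps B=0 W=0
Move 8: W@(3,2) -> caps B=0 W=0
Move 9: B@(3,0) -> caps B=0 W=0
Move 10: W@(2,3) -> caps B=0 W=1
Move 11: B@(0,2) -> caps B=0 W=1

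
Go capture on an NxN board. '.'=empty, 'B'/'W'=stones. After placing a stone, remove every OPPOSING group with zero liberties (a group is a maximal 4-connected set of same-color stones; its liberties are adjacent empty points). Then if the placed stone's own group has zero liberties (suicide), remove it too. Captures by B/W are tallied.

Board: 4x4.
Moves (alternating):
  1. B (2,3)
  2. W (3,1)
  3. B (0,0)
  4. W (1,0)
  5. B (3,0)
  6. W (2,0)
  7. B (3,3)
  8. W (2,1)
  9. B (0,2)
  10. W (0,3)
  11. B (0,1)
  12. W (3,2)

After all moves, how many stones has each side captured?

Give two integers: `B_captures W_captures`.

Answer: 0 1

Derivation:
Move 1: B@(2,3) -> caps B=0 W=0
Move 2: W@(3,1) -> caps B=0 W=0
Move 3: B@(0,0) -> caps B=0 W=0
Move 4: W@(1,0) -> caps B=0 W=0
Move 5: B@(3,0) -> caps B=0 W=0
Move 6: W@(2,0) -> caps B=0 W=1
Move 7: B@(3,3) -> caps B=0 W=1
Move 8: W@(2,1) -> caps B=0 W=1
Move 9: B@(0,2) -> caps B=0 W=1
Move 10: W@(0,3) -> caps B=0 W=1
Move 11: B@(0,1) -> caps B=0 W=1
Move 12: W@(3,2) -> caps B=0 W=1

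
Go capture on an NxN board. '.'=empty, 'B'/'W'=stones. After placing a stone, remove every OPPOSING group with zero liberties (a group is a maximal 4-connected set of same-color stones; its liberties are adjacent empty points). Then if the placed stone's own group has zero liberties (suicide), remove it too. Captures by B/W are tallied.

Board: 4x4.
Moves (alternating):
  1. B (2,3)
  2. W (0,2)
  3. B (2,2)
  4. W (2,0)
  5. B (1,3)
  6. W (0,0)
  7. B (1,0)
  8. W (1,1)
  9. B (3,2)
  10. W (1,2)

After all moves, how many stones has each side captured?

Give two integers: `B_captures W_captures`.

Move 1: B@(2,3) -> caps B=0 W=0
Move 2: W@(0,2) -> caps B=0 W=0
Move 3: B@(2,2) -> caps B=0 W=0
Move 4: W@(2,0) -> caps B=0 W=0
Move 5: B@(1,3) -> caps B=0 W=0
Move 6: W@(0,0) -> caps B=0 W=0
Move 7: B@(1,0) -> caps B=0 W=0
Move 8: W@(1,1) -> caps B=0 W=1
Move 9: B@(3,2) -> caps B=0 W=1
Move 10: W@(1,2) -> caps B=0 W=1

Answer: 0 1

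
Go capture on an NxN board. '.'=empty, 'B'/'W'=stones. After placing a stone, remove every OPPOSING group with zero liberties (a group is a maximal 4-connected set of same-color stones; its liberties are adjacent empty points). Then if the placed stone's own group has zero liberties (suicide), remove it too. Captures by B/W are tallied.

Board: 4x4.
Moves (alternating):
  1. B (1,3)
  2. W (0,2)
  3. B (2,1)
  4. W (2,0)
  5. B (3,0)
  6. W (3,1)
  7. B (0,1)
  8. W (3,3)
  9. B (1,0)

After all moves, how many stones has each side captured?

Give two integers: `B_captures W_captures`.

Answer: 0 1

Derivation:
Move 1: B@(1,3) -> caps B=0 W=0
Move 2: W@(0,2) -> caps B=0 W=0
Move 3: B@(2,1) -> caps B=0 W=0
Move 4: W@(2,0) -> caps B=0 W=0
Move 5: B@(3,0) -> caps B=0 W=0
Move 6: W@(3,1) -> caps B=0 W=1
Move 7: B@(0,1) -> caps B=0 W=1
Move 8: W@(3,3) -> caps B=0 W=1
Move 9: B@(1,0) -> caps B=0 W=1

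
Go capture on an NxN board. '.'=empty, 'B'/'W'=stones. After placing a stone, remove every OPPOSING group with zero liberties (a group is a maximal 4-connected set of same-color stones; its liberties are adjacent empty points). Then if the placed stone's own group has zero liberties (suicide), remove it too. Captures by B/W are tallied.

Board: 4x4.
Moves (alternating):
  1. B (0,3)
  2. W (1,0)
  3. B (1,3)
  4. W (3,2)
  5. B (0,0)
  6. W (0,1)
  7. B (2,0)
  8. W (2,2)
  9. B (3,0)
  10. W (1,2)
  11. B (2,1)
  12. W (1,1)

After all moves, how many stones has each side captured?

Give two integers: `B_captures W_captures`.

Move 1: B@(0,3) -> caps B=0 W=0
Move 2: W@(1,0) -> caps B=0 W=0
Move 3: B@(1,3) -> caps B=0 W=0
Move 4: W@(3,2) -> caps B=0 W=0
Move 5: B@(0,0) -> caps B=0 W=0
Move 6: W@(0,1) -> caps B=0 W=1
Move 7: B@(2,0) -> caps B=0 W=1
Move 8: W@(2,2) -> caps B=0 W=1
Move 9: B@(3,0) -> caps B=0 W=1
Move 10: W@(1,2) -> caps B=0 W=1
Move 11: B@(2,1) -> caps B=0 W=1
Move 12: W@(1,1) -> caps B=0 W=1

Answer: 0 1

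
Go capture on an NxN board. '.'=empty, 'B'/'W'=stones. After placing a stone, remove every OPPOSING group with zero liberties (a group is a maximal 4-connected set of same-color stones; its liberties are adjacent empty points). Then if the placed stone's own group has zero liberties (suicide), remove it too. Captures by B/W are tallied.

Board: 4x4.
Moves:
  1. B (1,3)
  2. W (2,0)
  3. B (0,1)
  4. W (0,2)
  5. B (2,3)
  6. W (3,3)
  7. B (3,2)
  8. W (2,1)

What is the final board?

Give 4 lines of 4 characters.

Move 1: B@(1,3) -> caps B=0 W=0
Move 2: W@(2,0) -> caps B=0 W=0
Move 3: B@(0,1) -> caps B=0 W=0
Move 4: W@(0,2) -> caps B=0 W=0
Move 5: B@(2,3) -> caps B=0 W=0
Move 6: W@(3,3) -> caps B=0 W=0
Move 7: B@(3,2) -> caps B=1 W=0
Move 8: W@(2,1) -> caps B=1 W=0

Answer: .BW.
...B
WW.B
..B.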